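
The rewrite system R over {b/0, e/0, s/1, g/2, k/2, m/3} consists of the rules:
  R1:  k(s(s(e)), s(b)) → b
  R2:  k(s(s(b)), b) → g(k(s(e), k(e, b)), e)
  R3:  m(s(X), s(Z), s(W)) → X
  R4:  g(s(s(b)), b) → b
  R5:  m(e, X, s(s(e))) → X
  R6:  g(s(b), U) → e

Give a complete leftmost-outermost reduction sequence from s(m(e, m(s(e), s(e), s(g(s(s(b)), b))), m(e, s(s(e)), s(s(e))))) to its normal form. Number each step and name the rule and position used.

1. s(m(e, m(s(e), s(e), s(g(s(s(b)), b))), m(e, s(s(e)), s(s(e)))))  →  s(m(e, e, m(e, s(s(e)), s(s(e)))))   [R3 at 1.2]
2. s(m(e, e, m(e, s(s(e)), s(s(e)))))  →  s(m(e, e, s(s(e))))   [R5 at 1.3]
3. s(m(e, e, s(s(e))))  →  s(e)   [R5 at 1]

s(e)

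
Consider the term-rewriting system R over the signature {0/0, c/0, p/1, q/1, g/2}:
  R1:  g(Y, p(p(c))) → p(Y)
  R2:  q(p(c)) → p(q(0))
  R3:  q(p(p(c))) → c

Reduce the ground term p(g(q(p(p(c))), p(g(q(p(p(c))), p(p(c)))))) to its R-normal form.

p(p(c))

1. p(g(q(p(p(c))), p(g(q(p(p(c))), p(p(c))))))  →  p(g(c, p(g(q(p(p(c))), p(p(c))))))   [R3 at 1.1]
2. p(g(c, p(g(q(p(p(c))), p(p(c))))))  →  p(g(c, p(p(q(p(p(c)))))))   [R1 at 1.2.1]
3. p(g(c, p(p(q(p(p(c)))))))  →  p(g(c, p(p(c))))   [R3 at 1.2.1.1]
4. p(g(c, p(p(c))))  →  p(p(c))   [R1 at 1]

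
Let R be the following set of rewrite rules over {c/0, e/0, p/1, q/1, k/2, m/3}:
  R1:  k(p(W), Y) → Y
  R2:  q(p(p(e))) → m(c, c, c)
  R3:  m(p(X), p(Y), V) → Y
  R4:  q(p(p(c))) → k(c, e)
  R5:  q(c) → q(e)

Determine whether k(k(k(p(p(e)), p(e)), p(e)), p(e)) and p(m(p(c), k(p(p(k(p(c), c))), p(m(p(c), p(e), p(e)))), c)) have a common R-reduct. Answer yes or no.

yes — NF(t₁) = p(e), NF(t₂) = p(e)

Reduce t₁ = k(k(k(p(p(e)), p(e)), p(e)), p(e)):
1. k(k(k(p(p(e)), p(e)), p(e)), p(e))  →  k(k(p(e), p(e)), p(e))   [R1 at 1.1]
2. k(k(p(e), p(e)), p(e))  →  k(p(e), p(e))   [R1 at 1]
3. k(p(e), p(e))  →  p(e)   [R1 at ε]

Reduce t₂ = p(m(p(c), k(p(p(k(p(c), c))), p(m(p(c), p(e), p(e)))), c)):
1. p(m(p(c), k(p(p(k(p(c), c))), p(m(p(c), p(e), p(e)))), c))  →  p(m(p(c), p(m(p(c), p(e), p(e))), c))   [R1 at 1.2]
2. p(m(p(c), p(m(p(c), p(e), p(e))), c))  →  p(m(p(c), p(e), p(e)))   [R3 at 1]
3. p(m(p(c), p(e), p(e)))  →  p(e)   [R3 at 1]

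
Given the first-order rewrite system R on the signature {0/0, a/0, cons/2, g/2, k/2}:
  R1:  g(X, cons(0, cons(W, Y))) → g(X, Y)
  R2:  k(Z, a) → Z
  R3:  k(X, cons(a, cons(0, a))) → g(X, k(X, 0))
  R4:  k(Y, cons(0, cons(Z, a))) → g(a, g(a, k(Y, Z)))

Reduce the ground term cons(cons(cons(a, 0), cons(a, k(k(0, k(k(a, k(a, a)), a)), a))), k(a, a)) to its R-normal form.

1. cons(cons(cons(a, 0), cons(a, k(k(0, k(k(a, k(a, a)), a)), a))), k(a, a))  →  cons(cons(cons(a, 0), cons(a, k(0, k(k(a, k(a, a)), a)))), k(a, a))   [R2 at 1.2.2]
2. cons(cons(cons(a, 0), cons(a, k(0, k(k(a, k(a, a)), a)))), k(a, a))  →  cons(cons(cons(a, 0), cons(a, k(0, k(a, k(a, a))))), k(a, a))   [R2 at 1.2.2.2]
3. cons(cons(cons(a, 0), cons(a, k(0, k(a, k(a, a))))), k(a, a))  →  cons(cons(cons(a, 0), cons(a, k(0, k(a, a)))), k(a, a))   [R2 at 1.2.2.2.2]
4. cons(cons(cons(a, 0), cons(a, k(0, k(a, a)))), k(a, a))  →  cons(cons(cons(a, 0), cons(a, k(0, a))), k(a, a))   [R2 at 1.2.2.2]
5. cons(cons(cons(a, 0), cons(a, k(0, a))), k(a, a))  →  cons(cons(cons(a, 0), cons(a, 0)), k(a, a))   [R2 at 1.2.2]
6. cons(cons(cons(a, 0), cons(a, 0)), k(a, a))  →  cons(cons(cons(a, 0), cons(a, 0)), a)   [R2 at 2]

cons(cons(cons(a, 0), cons(a, 0)), a)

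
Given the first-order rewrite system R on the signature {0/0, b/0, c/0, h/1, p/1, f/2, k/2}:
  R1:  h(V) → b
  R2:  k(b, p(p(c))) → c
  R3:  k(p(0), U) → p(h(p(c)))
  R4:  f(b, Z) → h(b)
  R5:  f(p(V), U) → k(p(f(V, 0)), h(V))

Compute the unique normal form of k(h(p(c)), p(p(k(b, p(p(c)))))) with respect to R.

1. k(h(p(c)), p(p(k(b, p(p(c))))))  →  k(b, p(p(k(b, p(p(c))))))   [R1 at 1]
2. k(b, p(p(k(b, p(p(c))))))  →  k(b, p(p(c)))   [R2 at 2.1.1]
3. k(b, p(p(c)))  →  c   [R2 at ε]

c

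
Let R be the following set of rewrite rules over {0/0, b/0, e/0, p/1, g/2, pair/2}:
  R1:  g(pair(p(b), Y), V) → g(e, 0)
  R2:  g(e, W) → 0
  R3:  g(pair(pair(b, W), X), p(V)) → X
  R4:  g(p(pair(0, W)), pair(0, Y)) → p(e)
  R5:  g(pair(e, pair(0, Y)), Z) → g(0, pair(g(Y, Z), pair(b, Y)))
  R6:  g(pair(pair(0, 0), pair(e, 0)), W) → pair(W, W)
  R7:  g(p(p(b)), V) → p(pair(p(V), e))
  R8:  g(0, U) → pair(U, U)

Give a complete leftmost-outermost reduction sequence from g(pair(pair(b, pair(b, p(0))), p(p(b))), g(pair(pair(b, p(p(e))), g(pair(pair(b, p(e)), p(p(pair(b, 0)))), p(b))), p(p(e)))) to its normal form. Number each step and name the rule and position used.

1. g(pair(pair(b, pair(b, p(0))), p(p(b))), g(pair(pair(b, p(p(e))), g(pair(pair(b, p(e)), p(p(pair(b, 0)))), p(b))), p(p(e))))  →  g(pair(pair(b, pair(b, p(0))), p(p(b))), g(pair(pair(b, p(e)), p(p(pair(b, 0)))), p(b)))   [R3 at 2]
2. g(pair(pair(b, pair(b, p(0))), p(p(b))), g(pair(pair(b, p(e)), p(p(pair(b, 0)))), p(b)))  →  g(pair(pair(b, pair(b, p(0))), p(p(b))), p(p(pair(b, 0))))   [R3 at 2]
3. g(pair(pair(b, pair(b, p(0))), p(p(b))), p(p(pair(b, 0))))  →  p(p(b))   [R3 at ε]

p(p(b))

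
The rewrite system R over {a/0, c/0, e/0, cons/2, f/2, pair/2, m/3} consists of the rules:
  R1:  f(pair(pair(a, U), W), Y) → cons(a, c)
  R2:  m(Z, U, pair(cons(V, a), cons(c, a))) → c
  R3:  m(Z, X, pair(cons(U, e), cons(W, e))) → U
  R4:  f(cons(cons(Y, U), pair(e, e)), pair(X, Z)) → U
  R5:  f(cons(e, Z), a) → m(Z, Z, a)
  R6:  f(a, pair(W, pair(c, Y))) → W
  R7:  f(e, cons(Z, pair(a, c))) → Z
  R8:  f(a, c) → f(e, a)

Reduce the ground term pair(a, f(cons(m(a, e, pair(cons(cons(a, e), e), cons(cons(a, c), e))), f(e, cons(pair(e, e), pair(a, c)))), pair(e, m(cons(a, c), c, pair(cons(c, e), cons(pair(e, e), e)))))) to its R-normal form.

1. pair(a, f(cons(m(a, e, pair(cons(cons(a, e), e), cons(cons(a, c), e))), f(e, cons(pair(e, e), pair(a, c)))), pair(e, m(cons(a, c), c, pair(cons(c, e), cons(pair(e, e), e))))))  →  pair(a, f(cons(cons(a, e), f(e, cons(pair(e, e), pair(a, c)))), pair(e, m(cons(a, c), c, pair(cons(c, e), cons(pair(e, e), e))))))   [R3 at 2.1.1]
2. pair(a, f(cons(cons(a, e), f(e, cons(pair(e, e), pair(a, c)))), pair(e, m(cons(a, c), c, pair(cons(c, e), cons(pair(e, e), e))))))  →  pair(a, f(cons(cons(a, e), pair(e, e)), pair(e, m(cons(a, c), c, pair(cons(c, e), cons(pair(e, e), e))))))   [R7 at 2.1.2]
3. pair(a, f(cons(cons(a, e), pair(e, e)), pair(e, m(cons(a, c), c, pair(cons(c, e), cons(pair(e, e), e))))))  →  pair(a, e)   [R4 at 2]

pair(a, e)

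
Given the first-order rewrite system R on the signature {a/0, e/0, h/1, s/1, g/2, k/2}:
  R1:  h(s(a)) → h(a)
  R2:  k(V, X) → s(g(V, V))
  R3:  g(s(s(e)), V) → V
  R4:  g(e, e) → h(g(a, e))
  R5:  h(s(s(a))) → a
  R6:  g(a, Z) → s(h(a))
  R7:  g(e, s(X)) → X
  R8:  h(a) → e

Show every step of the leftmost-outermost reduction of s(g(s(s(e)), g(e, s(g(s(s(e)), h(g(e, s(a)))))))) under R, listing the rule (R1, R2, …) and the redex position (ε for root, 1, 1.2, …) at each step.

s(e)

1. s(g(s(s(e)), g(e, s(g(s(s(e)), h(g(e, s(a))))))))  →  s(g(e, s(g(s(s(e)), h(g(e, s(a)))))))   [R3 at 1]
2. s(g(e, s(g(s(s(e)), h(g(e, s(a)))))))  →  s(g(s(s(e)), h(g(e, s(a)))))   [R7 at 1]
3. s(g(s(s(e)), h(g(e, s(a)))))  →  s(h(g(e, s(a))))   [R3 at 1]
4. s(h(g(e, s(a))))  →  s(h(a))   [R7 at 1.1]
5. s(h(a))  →  s(e)   [R8 at 1]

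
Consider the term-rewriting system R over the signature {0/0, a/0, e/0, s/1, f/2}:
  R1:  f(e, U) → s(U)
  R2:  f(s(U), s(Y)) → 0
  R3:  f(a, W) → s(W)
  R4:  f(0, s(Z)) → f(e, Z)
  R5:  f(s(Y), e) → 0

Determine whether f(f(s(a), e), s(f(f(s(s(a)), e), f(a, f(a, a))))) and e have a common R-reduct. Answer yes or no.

no — NF(t₁) = s(s(s(a))), NF(t₂) = e

Reduce t₁ = f(f(s(a), e), s(f(f(s(s(a)), e), f(a, f(a, a))))):
1. f(f(s(a), e), s(f(f(s(s(a)), e), f(a, f(a, a)))))  →  f(0, s(f(f(s(s(a)), e), f(a, f(a, a)))))   [R5 at 1]
2. f(0, s(f(f(s(s(a)), e), f(a, f(a, a)))))  →  f(e, f(f(s(s(a)), e), f(a, f(a, a))))   [R4 at ε]
3. f(e, f(f(s(s(a)), e), f(a, f(a, a))))  →  s(f(f(s(s(a)), e), f(a, f(a, a))))   [R1 at ε]
4. s(f(f(s(s(a)), e), f(a, f(a, a))))  →  s(f(0, f(a, f(a, a))))   [R5 at 1.1]
5. s(f(0, f(a, f(a, a))))  →  s(f(0, s(f(a, a))))   [R3 at 1.2]
6. s(f(0, s(f(a, a))))  →  s(f(e, f(a, a)))   [R4 at 1]
7. s(f(e, f(a, a)))  →  s(s(f(a, a)))   [R1 at 1]
8. s(s(f(a, a)))  →  s(s(s(a)))   [R3 at 1.1]

Reduce t₂ = e:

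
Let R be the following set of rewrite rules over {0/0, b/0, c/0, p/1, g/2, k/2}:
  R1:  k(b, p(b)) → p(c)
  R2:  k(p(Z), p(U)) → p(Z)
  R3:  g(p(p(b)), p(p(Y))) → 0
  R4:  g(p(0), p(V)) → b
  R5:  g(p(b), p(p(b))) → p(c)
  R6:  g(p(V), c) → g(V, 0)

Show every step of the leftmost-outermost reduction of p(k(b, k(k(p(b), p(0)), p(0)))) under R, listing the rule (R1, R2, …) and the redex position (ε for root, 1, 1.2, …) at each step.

p(p(c))

1. p(k(b, k(k(p(b), p(0)), p(0))))  →  p(k(b, k(p(b), p(0))))   [R2 at 1.2.1]
2. p(k(b, k(p(b), p(0))))  →  p(k(b, p(b)))   [R2 at 1.2]
3. p(k(b, p(b)))  →  p(p(c))   [R1 at 1]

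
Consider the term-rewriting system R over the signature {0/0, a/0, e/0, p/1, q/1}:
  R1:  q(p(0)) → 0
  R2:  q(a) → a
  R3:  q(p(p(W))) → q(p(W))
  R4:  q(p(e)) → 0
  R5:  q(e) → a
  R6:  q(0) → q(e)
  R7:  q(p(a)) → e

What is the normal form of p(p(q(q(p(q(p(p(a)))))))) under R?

p(p(a))

1. p(p(q(q(p(q(p(p(a))))))))  →  p(p(q(q(p(q(p(a)))))))   [R3 at 1.1.1.1.1]
2. p(p(q(q(p(q(p(a)))))))  →  p(p(q(q(p(e)))))   [R7 at 1.1.1.1.1]
3. p(p(q(q(p(e)))))  →  p(p(q(0)))   [R4 at 1.1.1]
4. p(p(q(0)))  →  p(p(q(e)))   [R6 at 1.1]
5. p(p(q(e)))  →  p(p(a))   [R5 at 1.1]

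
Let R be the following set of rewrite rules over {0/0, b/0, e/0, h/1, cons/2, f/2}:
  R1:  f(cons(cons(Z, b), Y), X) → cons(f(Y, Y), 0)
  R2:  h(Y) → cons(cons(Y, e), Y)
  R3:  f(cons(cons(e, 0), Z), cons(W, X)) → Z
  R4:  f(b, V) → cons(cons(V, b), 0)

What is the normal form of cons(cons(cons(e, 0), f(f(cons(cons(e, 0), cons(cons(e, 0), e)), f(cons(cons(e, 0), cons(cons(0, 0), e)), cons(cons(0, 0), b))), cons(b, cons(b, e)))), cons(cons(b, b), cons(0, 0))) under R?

1. cons(cons(cons(e, 0), f(f(cons(cons(e, 0), cons(cons(e, 0), e)), f(cons(cons(e, 0), cons(cons(0, 0), e)), cons(cons(0, 0), b))), cons(b, cons(b, e)))), cons(cons(b, b), cons(0, 0)))  →  cons(cons(cons(e, 0), f(f(cons(cons(e, 0), cons(cons(e, 0), e)), cons(cons(0, 0), e)), cons(b, cons(b, e)))), cons(cons(b, b), cons(0, 0)))   [R3 at 1.2.1.2]
2. cons(cons(cons(e, 0), f(f(cons(cons(e, 0), cons(cons(e, 0), e)), cons(cons(0, 0), e)), cons(b, cons(b, e)))), cons(cons(b, b), cons(0, 0)))  →  cons(cons(cons(e, 0), f(cons(cons(e, 0), e), cons(b, cons(b, e)))), cons(cons(b, b), cons(0, 0)))   [R3 at 1.2.1]
3. cons(cons(cons(e, 0), f(cons(cons(e, 0), e), cons(b, cons(b, e)))), cons(cons(b, b), cons(0, 0)))  →  cons(cons(cons(e, 0), e), cons(cons(b, b), cons(0, 0)))   [R3 at 1.2]

cons(cons(cons(e, 0), e), cons(cons(b, b), cons(0, 0)))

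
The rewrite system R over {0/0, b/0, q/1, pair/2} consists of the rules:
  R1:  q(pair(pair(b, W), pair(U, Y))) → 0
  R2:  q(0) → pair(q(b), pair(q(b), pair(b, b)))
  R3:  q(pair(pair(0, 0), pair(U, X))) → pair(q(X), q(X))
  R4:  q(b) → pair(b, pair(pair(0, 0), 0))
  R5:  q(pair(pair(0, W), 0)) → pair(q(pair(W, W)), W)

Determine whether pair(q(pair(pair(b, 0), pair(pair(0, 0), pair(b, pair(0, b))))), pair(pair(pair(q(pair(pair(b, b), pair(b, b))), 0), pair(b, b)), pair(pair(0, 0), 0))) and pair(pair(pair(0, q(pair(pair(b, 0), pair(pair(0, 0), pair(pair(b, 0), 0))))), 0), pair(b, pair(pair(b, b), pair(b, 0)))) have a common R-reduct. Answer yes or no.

no — NF(t₁) = pair(0, pair(pair(pair(0, 0), pair(b, b)), pair(pair(0, 0), 0))), NF(t₂) = pair(pair(pair(0, 0), 0), pair(b, pair(pair(b, b), pair(b, 0))))

Reduce t₁ = pair(q(pair(pair(b, 0), pair(pair(0, 0), pair(b, pair(0, b))))), pair(pair(pair(q(pair(pair(b, b), pair(b, b))), 0), pair(b, b)), pair(pair(0, 0), 0))):
1. pair(q(pair(pair(b, 0), pair(pair(0, 0), pair(b, pair(0, b))))), pair(pair(pair(q(pair(pair(b, b), pair(b, b))), 0), pair(b, b)), pair(pair(0, 0), 0)))  →  pair(0, pair(pair(pair(q(pair(pair(b, b), pair(b, b))), 0), pair(b, b)), pair(pair(0, 0), 0)))   [R1 at 1]
2. pair(0, pair(pair(pair(q(pair(pair(b, b), pair(b, b))), 0), pair(b, b)), pair(pair(0, 0), 0)))  →  pair(0, pair(pair(pair(0, 0), pair(b, b)), pair(pair(0, 0), 0)))   [R1 at 2.1.1.1]

Reduce t₂ = pair(pair(pair(0, q(pair(pair(b, 0), pair(pair(0, 0), pair(pair(b, 0), 0))))), 0), pair(b, pair(pair(b, b), pair(b, 0)))):
1. pair(pair(pair(0, q(pair(pair(b, 0), pair(pair(0, 0), pair(pair(b, 0), 0))))), 0), pair(b, pair(pair(b, b), pair(b, 0))))  →  pair(pair(pair(0, 0), 0), pair(b, pair(pair(b, b), pair(b, 0))))   [R1 at 1.1.2]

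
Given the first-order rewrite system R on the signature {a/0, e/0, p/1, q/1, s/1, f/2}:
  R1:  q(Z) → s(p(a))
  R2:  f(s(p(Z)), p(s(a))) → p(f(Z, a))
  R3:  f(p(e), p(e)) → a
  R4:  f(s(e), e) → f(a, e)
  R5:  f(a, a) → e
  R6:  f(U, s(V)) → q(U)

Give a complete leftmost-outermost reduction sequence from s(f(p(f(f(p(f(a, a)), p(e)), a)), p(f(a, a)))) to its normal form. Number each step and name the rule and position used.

s(a)

1. s(f(p(f(f(p(f(a, a)), p(e)), a)), p(f(a, a))))  →  s(f(p(f(f(p(e), p(e)), a)), p(f(a, a))))   [R5 at 1.1.1.1.1.1]
2. s(f(p(f(f(p(e), p(e)), a)), p(f(a, a))))  →  s(f(p(f(a, a)), p(f(a, a))))   [R3 at 1.1.1.1]
3. s(f(p(f(a, a)), p(f(a, a))))  →  s(f(p(e), p(f(a, a))))   [R5 at 1.1.1]
4. s(f(p(e), p(f(a, a))))  →  s(f(p(e), p(e)))   [R5 at 1.2.1]
5. s(f(p(e), p(e)))  →  s(a)   [R3 at 1]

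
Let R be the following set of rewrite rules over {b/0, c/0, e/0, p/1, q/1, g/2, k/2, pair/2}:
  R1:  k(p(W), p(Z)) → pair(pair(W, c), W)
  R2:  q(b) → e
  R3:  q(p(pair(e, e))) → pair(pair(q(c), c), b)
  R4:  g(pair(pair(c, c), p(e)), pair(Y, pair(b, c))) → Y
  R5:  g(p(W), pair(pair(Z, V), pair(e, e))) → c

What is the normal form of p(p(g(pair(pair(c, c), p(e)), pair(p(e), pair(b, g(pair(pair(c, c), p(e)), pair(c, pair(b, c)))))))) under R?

1. p(p(g(pair(pair(c, c), p(e)), pair(p(e), pair(b, g(pair(pair(c, c), p(e)), pair(c, pair(b, c))))))))  →  p(p(g(pair(pair(c, c), p(e)), pair(p(e), pair(b, c)))))   [R4 at 1.1.2.2.2]
2. p(p(g(pair(pair(c, c), p(e)), pair(p(e), pair(b, c)))))  →  p(p(p(e)))   [R4 at 1.1]

p(p(p(e)))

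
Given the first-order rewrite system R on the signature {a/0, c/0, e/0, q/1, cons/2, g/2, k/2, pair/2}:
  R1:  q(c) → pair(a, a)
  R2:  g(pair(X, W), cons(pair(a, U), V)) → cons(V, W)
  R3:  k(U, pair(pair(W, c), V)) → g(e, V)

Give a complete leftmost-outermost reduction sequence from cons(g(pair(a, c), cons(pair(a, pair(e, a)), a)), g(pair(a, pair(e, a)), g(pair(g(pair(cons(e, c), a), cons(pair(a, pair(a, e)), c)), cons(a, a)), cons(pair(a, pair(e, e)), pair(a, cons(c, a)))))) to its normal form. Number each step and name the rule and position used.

cons(cons(a, c), cons(cons(a, a), pair(e, a)))

1. cons(g(pair(a, c), cons(pair(a, pair(e, a)), a)), g(pair(a, pair(e, a)), g(pair(g(pair(cons(e, c), a), cons(pair(a, pair(a, e)), c)), cons(a, a)), cons(pair(a, pair(e, e)), pair(a, cons(c, a))))))  →  cons(cons(a, c), g(pair(a, pair(e, a)), g(pair(g(pair(cons(e, c), a), cons(pair(a, pair(a, e)), c)), cons(a, a)), cons(pair(a, pair(e, e)), pair(a, cons(c, a))))))   [R2 at 1]
2. cons(cons(a, c), g(pair(a, pair(e, a)), g(pair(g(pair(cons(e, c), a), cons(pair(a, pair(a, e)), c)), cons(a, a)), cons(pair(a, pair(e, e)), pair(a, cons(c, a))))))  →  cons(cons(a, c), g(pair(a, pair(e, a)), cons(pair(a, cons(c, a)), cons(a, a))))   [R2 at 2.2]
3. cons(cons(a, c), g(pair(a, pair(e, a)), cons(pair(a, cons(c, a)), cons(a, a))))  →  cons(cons(a, c), cons(cons(a, a), pair(e, a)))   [R2 at 2]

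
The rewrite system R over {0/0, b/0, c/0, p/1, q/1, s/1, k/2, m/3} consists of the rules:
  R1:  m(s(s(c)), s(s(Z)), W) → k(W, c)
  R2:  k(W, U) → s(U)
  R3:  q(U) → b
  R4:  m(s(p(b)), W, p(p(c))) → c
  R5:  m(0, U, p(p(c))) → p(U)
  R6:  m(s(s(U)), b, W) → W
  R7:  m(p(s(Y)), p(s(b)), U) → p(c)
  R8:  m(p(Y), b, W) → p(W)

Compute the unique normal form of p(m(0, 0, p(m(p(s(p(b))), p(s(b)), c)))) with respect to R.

1. p(m(0, 0, p(m(p(s(p(b))), p(s(b)), c))))  →  p(m(0, 0, p(p(c))))   [R7 at 1.3.1]
2. p(m(0, 0, p(p(c))))  →  p(p(0))   [R5 at 1]

p(p(0))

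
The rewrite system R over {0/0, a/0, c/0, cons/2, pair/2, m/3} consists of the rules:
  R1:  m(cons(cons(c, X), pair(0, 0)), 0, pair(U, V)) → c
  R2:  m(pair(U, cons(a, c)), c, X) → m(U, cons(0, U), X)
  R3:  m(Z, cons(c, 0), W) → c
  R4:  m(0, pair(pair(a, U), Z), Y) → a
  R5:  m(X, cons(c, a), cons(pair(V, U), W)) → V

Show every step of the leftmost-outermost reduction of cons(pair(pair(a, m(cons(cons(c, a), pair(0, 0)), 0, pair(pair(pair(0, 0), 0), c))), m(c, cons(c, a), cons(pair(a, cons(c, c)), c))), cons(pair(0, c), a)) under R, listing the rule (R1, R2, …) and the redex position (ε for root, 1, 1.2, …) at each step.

1. cons(pair(pair(a, m(cons(cons(c, a), pair(0, 0)), 0, pair(pair(pair(0, 0), 0), c))), m(c, cons(c, a), cons(pair(a, cons(c, c)), c))), cons(pair(0, c), a))  →  cons(pair(pair(a, c), m(c, cons(c, a), cons(pair(a, cons(c, c)), c))), cons(pair(0, c), a))   [R1 at 1.1.2]
2. cons(pair(pair(a, c), m(c, cons(c, a), cons(pair(a, cons(c, c)), c))), cons(pair(0, c), a))  →  cons(pair(pair(a, c), a), cons(pair(0, c), a))   [R5 at 1.2]

cons(pair(pair(a, c), a), cons(pair(0, c), a))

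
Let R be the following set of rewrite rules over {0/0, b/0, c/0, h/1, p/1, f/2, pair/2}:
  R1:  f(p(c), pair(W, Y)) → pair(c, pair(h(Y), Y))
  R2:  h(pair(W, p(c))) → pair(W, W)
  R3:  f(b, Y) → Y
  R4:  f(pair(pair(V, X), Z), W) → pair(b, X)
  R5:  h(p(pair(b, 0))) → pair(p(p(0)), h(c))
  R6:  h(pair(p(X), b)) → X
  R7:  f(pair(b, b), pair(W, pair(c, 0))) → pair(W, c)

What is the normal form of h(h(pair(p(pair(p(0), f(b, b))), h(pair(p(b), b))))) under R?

1. h(h(pair(p(pair(p(0), f(b, b))), h(pair(p(b), b)))))  →  h(h(pair(p(pair(p(0), b)), h(pair(p(b), b)))))   [R3 at 1.1.1.1.2]
2. h(h(pair(p(pair(p(0), b)), h(pair(p(b), b)))))  →  h(h(pair(p(pair(p(0), b)), b)))   [R6 at 1.1.2]
3. h(h(pair(p(pair(p(0), b)), b)))  →  h(pair(p(0), b))   [R6 at 1]
4. h(pair(p(0), b))  →  0   [R6 at ε]

0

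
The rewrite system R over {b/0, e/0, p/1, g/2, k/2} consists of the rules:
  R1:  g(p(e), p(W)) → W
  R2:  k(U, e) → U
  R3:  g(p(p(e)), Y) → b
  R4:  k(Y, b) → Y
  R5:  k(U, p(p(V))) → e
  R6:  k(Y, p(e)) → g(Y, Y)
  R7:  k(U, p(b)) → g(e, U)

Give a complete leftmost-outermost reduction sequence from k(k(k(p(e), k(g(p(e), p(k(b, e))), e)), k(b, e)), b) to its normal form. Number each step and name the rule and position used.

p(e)

1. k(k(k(p(e), k(g(p(e), p(k(b, e))), e)), k(b, e)), b)  →  k(k(p(e), k(g(p(e), p(k(b, e))), e)), k(b, e))   [R4 at ε]
2. k(k(p(e), k(g(p(e), p(k(b, e))), e)), k(b, e))  →  k(k(p(e), g(p(e), p(k(b, e)))), k(b, e))   [R2 at 1.2]
3. k(k(p(e), g(p(e), p(k(b, e)))), k(b, e))  →  k(k(p(e), k(b, e)), k(b, e))   [R1 at 1.2]
4. k(k(p(e), k(b, e)), k(b, e))  →  k(k(p(e), b), k(b, e))   [R2 at 1.2]
5. k(k(p(e), b), k(b, e))  →  k(p(e), k(b, e))   [R4 at 1]
6. k(p(e), k(b, e))  →  k(p(e), b)   [R2 at 2]
7. k(p(e), b)  →  p(e)   [R4 at ε]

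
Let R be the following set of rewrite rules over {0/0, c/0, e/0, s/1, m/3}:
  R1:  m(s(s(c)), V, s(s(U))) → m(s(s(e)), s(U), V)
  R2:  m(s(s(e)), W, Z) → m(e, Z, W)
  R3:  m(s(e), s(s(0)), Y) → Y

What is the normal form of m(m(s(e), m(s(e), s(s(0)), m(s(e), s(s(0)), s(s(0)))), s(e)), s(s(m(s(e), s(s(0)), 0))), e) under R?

1. m(m(s(e), m(s(e), s(s(0)), m(s(e), s(s(0)), s(s(0)))), s(e)), s(s(m(s(e), s(s(0)), 0))), e)  →  m(m(s(e), m(s(e), s(s(0)), s(s(0))), s(e)), s(s(m(s(e), s(s(0)), 0))), e)   [R3 at 1.2]
2. m(m(s(e), m(s(e), s(s(0)), s(s(0))), s(e)), s(s(m(s(e), s(s(0)), 0))), e)  →  m(m(s(e), s(s(0)), s(e)), s(s(m(s(e), s(s(0)), 0))), e)   [R3 at 1.2]
3. m(m(s(e), s(s(0)), s(e)), s(s(m(s(e), s(s(0)), 0))), e)  →  m(s(e), s(s(m(s(e), s(s(0)), 0))), e)   [R3 at 1]
4. m(s(e), s(s(m(s(e), s(s(0)), 0))), e)  →  m(s(e), s(s(0)), e)   [R3 at 2.1.1]
5. m(s(e), s(s(0)), e)  →  e   [R3 at ε]

e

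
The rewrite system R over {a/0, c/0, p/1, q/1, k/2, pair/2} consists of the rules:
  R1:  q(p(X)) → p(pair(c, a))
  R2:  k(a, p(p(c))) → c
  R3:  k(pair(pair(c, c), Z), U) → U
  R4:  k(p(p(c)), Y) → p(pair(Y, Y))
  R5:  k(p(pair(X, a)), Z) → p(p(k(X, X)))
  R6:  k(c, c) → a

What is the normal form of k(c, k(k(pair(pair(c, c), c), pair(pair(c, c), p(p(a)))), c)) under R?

1. k(c, k(k(pair(pair(c, c), c), pair(pair(c, c), p(p(a)))), c))  →  k(c, k(pair(pair(c, c), p(p(a))), c))   [R3 at 2.1]
2. k(c, k(pair(pair(c, c), p(p(a))), c))  →  k(c, c)   [R3 at 2]
3. k(c, c)  →  a   [R6 at ε]

a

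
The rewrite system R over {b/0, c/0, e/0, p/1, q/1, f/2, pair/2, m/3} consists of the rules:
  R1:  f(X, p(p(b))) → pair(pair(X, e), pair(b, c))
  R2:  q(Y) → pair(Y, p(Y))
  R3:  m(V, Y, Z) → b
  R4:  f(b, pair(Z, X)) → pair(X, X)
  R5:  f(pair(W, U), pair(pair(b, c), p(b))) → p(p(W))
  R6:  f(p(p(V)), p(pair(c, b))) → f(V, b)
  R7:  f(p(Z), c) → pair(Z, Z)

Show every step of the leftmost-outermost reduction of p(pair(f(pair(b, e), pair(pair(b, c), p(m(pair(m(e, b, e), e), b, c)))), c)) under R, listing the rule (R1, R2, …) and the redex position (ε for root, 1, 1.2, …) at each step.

p(pair(p(p(b)), c))

1. p(pair(f(pair(b, e), pair(pair(b, c), p(m(pair(m(e, b, e), e), b, c)))), c))  →  p(pair(f(pair(b, e), pair(pair(b, c), p(b))), c))   [R3 at 1.1.2.2.1]
2. p(pair(f(pair(b, e), pair(pair(b, c), p(b))), c))  →  p(pair(p(p(b)), c))   [R5 at 1.1]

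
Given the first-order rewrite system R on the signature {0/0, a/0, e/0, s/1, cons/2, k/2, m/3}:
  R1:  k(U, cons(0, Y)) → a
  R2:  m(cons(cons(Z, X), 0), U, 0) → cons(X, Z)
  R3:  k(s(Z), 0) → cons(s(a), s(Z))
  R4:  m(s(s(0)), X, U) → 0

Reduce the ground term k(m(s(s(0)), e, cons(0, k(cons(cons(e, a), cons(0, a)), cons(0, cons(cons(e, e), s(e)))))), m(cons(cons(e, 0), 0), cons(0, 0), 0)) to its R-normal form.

a

1. k(m(s(s(0)), e, cons(0, k(cons(cons(e, a), cons(0, a)), cons(0, cons(cons(e, e), s(e)))))), m(cons(cons(e, 0), 0), cons(0, 0), 0))  →  k(0, m(cons(cons(e, 0), 0), cons(0, 0), 0))   [R4 at 1]
2. k(0, m(cons(cons(e, 0), 0), cons(0, 0), 0))  →  k(0, cons(0, e))   [R2 at 2]
3. k(0, cons(0, e))  →  a   [R1 at ε]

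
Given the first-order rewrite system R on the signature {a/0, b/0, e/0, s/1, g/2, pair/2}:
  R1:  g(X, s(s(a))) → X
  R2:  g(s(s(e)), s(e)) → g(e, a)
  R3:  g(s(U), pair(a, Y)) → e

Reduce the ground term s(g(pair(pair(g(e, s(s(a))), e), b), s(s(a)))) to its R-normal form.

s(pair(pair(e, e), b))

1. s(g(pair(pair(g(e, s(s(a))), e), b), s(s(a))))  →  s(pair(pair(g(e, s(s(a))), e), b))   [R1 at 1]
2. s(pair(pair(g(e, s(s(a))), e), b))  →  s(pair(pair(e, e), b))   [R1 at 1.1.1]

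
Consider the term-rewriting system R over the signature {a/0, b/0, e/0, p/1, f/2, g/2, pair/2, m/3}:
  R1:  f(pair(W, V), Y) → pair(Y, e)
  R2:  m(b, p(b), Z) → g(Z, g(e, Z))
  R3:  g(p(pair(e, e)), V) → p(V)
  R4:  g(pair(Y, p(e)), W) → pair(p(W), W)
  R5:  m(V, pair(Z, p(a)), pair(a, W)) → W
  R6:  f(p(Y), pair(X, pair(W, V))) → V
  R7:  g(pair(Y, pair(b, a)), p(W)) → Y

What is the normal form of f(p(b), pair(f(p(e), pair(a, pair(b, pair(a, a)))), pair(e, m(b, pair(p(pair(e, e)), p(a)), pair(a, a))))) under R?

a

1. f(p(b), pair(f(p(e), pair(a, pair(b, pair(a, a)))), pair(e, m(b, pair(p(pair(e, e)), p(a)), pair(a, a)))))  →  m(b, pair(p(pair(e, e)), p(a)), pair(a, a))   [R6 at ε]
2. m(b, pair(p(pair(e, e)), p(a)), pair(a, a))  →  a   [R5 at ε]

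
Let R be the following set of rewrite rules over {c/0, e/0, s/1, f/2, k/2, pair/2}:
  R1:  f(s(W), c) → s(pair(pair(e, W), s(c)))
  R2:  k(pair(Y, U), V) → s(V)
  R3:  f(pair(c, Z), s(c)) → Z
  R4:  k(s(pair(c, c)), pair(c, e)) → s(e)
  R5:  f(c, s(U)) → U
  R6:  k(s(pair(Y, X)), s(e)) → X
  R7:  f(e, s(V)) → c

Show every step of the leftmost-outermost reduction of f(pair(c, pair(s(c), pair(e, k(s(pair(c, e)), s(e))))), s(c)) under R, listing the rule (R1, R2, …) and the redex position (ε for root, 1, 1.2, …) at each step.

pair(s(c), pair(e, e))

1. f(pair(c, pair(s(c), pair(e, k(s(pair(c, e)), s(e))))), s(c))  →  pair(s(c), pair(e, k(s(pair(c, e)), s(e))))   [R3 at ε]
2. pair(s(c), pair(e, k(s(pair(c, e)), s(e))))  →  pair(s(c), pair(e, e))   [R6 at 2.2]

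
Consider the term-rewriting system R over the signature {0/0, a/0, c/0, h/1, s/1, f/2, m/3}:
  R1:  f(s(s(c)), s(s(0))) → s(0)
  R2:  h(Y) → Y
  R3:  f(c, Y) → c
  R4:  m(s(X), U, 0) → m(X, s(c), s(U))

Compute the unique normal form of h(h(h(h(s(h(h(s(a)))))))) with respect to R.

s(s(a))

1. h(h(h(h(s(h(h(s(a))))))))  →  h(h(h(s(h(h(s(a)))))))   [R2 at ε]
2. h(h(h(s(h(h(s(a)))))))  →  h(h(s(h(h(s(a))))))   [R2 at ε]
3. h(h(s(h(h(s(a))))))  →  h(s(h(h(s(a)))))   [R2 at ε]
4. h(s(h(h(s(a)))))  →  s(h(h(s(a))))   [R2 at ε]
5. s(h(h(s(a))))  →  s(h(s(a)))   [R2 at 1]
6. s(h(s(a)))  →  s(s(a))   [R2 at 1]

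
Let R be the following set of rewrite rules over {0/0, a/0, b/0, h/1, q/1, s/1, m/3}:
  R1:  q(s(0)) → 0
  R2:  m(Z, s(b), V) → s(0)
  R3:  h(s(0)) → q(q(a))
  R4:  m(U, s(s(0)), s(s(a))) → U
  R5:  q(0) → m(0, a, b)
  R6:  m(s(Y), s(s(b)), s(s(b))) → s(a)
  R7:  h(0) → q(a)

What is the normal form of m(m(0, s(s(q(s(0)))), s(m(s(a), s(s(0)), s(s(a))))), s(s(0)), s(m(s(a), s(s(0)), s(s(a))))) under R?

0

1. m(m(0, s(s(q(s(0)))), s(m(s(a), s(s(0)), s(s(a))))), s(s(0)), s(m(s(a), s(s(0)), s(s(a)))))  →  m(m(0, s(s(0)), s(m(s(a), s(s(0)), s(s(a))))), s(s(0)), s(m(s(a), s(s(0)), s(s(a)))))   [R1 at 1.2.1.1]
2. m(m(0, s(s(0)), s(m(s(a), s(s(0)), s(s(a))))), s(s(0)), s(m(s(a), s(s(0)), s(s(a)))))  →  m(m(0, s(s(0)), s(s(a))), s(s(0)), s(m(s(a), s(s(0)), s(s(a)))))   [R4 at 1.3.1]
3. m(m(0, s(s(0)), s(s(a))), s(s(0)), s(m(s(a), s(s(0)), s(s(a)))))  →  m(0, s(s(0)), s(m(s(a), s(s(0)), s(s(a)))))   [R4 at 1]
4. m(0, s(s(0)), s(m(s(a), s(s(0)), s(s(a)))))  →  m(0, s(s(0)), s(s(a)))   [R4 at 3.1]
5. m(0, s(s(0)), s(s(a)))  →  0   [R4 at ε]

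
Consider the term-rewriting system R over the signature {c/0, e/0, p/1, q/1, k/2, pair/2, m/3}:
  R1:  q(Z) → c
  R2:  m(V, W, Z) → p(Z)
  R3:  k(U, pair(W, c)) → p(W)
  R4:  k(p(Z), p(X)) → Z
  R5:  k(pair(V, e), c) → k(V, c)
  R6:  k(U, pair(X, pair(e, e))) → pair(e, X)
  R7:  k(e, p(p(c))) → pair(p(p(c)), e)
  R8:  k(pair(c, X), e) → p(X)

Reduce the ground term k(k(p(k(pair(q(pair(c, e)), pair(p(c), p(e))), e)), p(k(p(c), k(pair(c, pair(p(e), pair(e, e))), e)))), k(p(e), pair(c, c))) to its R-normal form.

pair(p(c), p(e))

1. k(k(p(k(pair(q(pair(c, e)), pair(p(c), p(e))), e)), p(k(p(c), k(pair(c, pair(p(e), pair(e, e))), e)))), k(p(e), pair(c, c)))  →  k(k(pair(q(pair(c, e)), pair(p(c), p(e))), e), k(p(e), pair(c, c)))   [R4 at 1]
2. k(k(pair(q(pair(c, e)), pair(p(c), p(e))), e), k(p(e), pair(c, c)))  →  k(k(pair(c, pair(p(c), p(e))), e), k(p(e), pair(c, c)))   [R1 at 1.1.1]
3. k(k(pair(c, pair(p(c), p(e))), e), k(p(e), pair(c, c)))  →  k(p(pair(p(c), p(e))), k(p(e), pair(c, c)))   [R8 at 1]
4. k(p(pair(p(c), p(e))), k(p(e), pair(c, c)))  →  k(p(pair(p(c), p(e))), p(c))   [R3 at 2]
5. k(p(pair(p(c), p(e))), p(c))  →  pair(p(c), p(e))   [R4 at ε]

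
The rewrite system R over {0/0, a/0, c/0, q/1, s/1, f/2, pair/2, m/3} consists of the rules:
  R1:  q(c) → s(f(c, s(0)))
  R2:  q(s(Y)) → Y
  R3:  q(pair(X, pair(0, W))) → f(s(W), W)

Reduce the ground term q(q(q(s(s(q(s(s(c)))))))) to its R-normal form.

c

1. q(q(q(s(s(q(s(s(c))))))))  →  q(q(s(q(s(s(c))))))   [R2 at 1.1]
2. q(q(s(q(s(s(c))))))  →  q(q(s(s(c))))   [R2 at 1]
3. q(q(s(s(c))))  →  q(s(c))   [R2 at 1]
4. q(s(c))  →  c   [R2 at ε]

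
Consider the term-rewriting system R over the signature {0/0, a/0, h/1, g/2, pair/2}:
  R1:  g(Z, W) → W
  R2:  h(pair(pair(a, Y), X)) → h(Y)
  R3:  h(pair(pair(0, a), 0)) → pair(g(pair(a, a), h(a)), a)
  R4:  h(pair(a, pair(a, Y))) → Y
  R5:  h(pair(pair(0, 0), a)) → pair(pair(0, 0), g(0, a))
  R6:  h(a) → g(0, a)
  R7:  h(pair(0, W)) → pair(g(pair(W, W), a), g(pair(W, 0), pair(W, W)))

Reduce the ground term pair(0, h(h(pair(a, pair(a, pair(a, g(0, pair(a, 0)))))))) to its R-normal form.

pair(0, 0)

1. pair(0, h(h(pair(a, pair(a, pair(a, g(0, pair(a, 0))))))))  →  pair(0, h(pair(a, g(0, pair(a, 0)))))   [R4 at 2.1]
2. pair(0, h(pair(a, g(0, pair(a, 0)))))  →  pair(0, h(pair(a, pair(a, 0))))   [R1 at 2.1.2]
3. pair(0, h(pair(a, pair(a, 0))))  →  pair(0, 0)   [R4 at 2]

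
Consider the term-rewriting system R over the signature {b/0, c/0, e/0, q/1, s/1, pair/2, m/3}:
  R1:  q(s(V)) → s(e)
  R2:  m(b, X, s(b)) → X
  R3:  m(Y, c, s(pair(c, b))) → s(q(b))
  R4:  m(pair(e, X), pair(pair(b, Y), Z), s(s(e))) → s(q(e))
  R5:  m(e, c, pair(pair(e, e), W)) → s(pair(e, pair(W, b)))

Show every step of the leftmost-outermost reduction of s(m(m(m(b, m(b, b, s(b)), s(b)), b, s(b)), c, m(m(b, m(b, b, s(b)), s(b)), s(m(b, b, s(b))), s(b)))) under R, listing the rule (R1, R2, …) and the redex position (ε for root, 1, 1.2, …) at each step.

1. s(m(m(m(b, m(b, b, s(b)), s(b)), b, s(b)), c, m(m(b, m(b, b, s(b)), s(b)), s(m(b, b, s(b))), s(b))))  →  s(m(m(m(b, b, s(b)), b, s(b)), c, m(m(b, m(b, b, s(b)), s(b)), s(m(b, b, s(b))), s(b))))   [R2 at 1.1.1]
2. s(m(m(m(b, b, s(b)), b, s(b)), c, m(m(b, m(b, b, s(b)), s(b)), s(m(b, b, s(b))), s(b))))  →  s(m(m(b, b, s(b)), c, m(m(b, m(b, b, s(b)), s(b)), s(m(b, b, s(b))), s(b))))   [R2 at 1.1.1]
3. s(m(m(b, b, s(b)), c, m(m(b, m(b, b, s(b)), s(b)), s(m(b, b, s(b))), s(b))))  →  s(m(b, c, m(m(b, m(b, b, s(b)), s(b)), s(m(b, b, s(b))), s(b))))   [R2 at 1.1]
4. s(m(b, c, m(m(b, m(b, b, s(b)), s(b)), s(m(b, b, s(b))), s(b))))  →  s(m(b, c, m(m(b, b, s(b)), s(m(b, b, s(b))), s(b))))   [R2 at 1.3.1]
5. s(m(b, c, m(m(b, b, s(b)), s(m(b, b, s(b))), s(b))))  →  s(m(b, c, m(b, s(m(b, b, s(b))), s(b))))   [R2 at 1.3.1]
6. s(m(b, c, m(b, s(m(b, b, s(b))), s(b))))  →  s(m(b, c, s(m(b, b, s(b)))))   [R2 at 1.3]
7. s(m(b, c, s(m(b, b, s(b)))))  →  s(m(b, c, s(b)))   [R2 at 1.3.1]
8. s(m(b, c, s(b)))  →  s(c)   [R2 at 1]

s(c)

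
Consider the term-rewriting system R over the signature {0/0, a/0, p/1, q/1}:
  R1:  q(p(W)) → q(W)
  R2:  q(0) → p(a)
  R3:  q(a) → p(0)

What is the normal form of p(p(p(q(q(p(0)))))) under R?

p(p(p(p(0))))

1. p(p(p(q(q(p(0))))))  →  p(p(p(q(q(0)))))   [R1 at 1.1.1.1]
2. p(p(p(q(q(0)))))  →  p(p(p(q(p(a)))))   [R2 at 1.1.1.1]
3. p(p(p(q(p(a)))))  →  p(p(p(q(a))))   [R1 at 1.1.1]
4. p(p(p(q(a))))  →  p(p(p(p(0))))   [R3 at 1.1.1]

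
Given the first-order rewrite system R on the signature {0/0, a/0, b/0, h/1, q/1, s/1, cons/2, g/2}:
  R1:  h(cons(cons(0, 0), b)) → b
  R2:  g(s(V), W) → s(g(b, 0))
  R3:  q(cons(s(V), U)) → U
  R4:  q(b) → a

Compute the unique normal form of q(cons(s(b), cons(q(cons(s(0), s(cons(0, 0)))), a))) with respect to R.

1. q(cons(s(b), cons(q(cons(s(0), s(cons(0, 0)))), a)))  →  cons(q(cons(s(0), s(cons(0, 0)))), a)   [R3 at ε]
2. cons(q(cons(s(0), s(cons(0, 0)))), a)  →  cons(s(cons(0, 0)), a)   [R3 at 1]

cons(s(cons(0, 0)), a)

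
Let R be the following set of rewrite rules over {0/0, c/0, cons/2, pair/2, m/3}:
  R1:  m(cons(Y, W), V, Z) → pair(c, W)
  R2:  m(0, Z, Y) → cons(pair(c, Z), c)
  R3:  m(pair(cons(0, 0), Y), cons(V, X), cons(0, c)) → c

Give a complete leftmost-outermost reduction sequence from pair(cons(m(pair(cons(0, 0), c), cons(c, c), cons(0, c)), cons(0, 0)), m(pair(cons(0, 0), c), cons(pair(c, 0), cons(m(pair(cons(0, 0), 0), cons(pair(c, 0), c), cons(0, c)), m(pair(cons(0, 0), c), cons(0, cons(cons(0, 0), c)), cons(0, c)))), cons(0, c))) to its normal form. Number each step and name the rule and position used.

pair(cons(c, cons(0, 0)), c)

1. pair(cons(m(pair(cons(0, 0), c), cons(c, c), cons(0, c)), cons(0, 0)), m(pair(cons(0, 0), c), cons(pair(c, 0), cons(m(pair(cons(0, 0), 0), cons(pair(c, 0), c), cons(0, c)), m(pair(cons(0, 0), c), cons(0, cons(cons(0, 0), c)), cons(0, c)))), cons(0, c)))  →  pair(cons(c, cons(0, 0)), m(pair(cons(0, 0), c), cons(pair(c, 0), cons(m(pair(cons(0, 0), 0), cons(pair(c, 0), c), cons(0, c)), m(pair(cons(0, 0), c), cons(0, cons(cons(0, 0), c)), cons(0, c)))), cons(0, c)))   [R3 at 1.1]
2. pair(cons(c, cons(0, 0)), m(pair(cons(0, 0), c), cons(pair(c, 0), cons(m(pair(cons(0, 0), 0), cons(pair(c, 0), c), cons(0, c)), m(pair(cons(0, 0), c), cons(0, cons(cons(0, 0), c)), cons(0, c)))), cons(0, c)))  →  pair(cons(c, cons(0, 0)), c)   [R3 at 2]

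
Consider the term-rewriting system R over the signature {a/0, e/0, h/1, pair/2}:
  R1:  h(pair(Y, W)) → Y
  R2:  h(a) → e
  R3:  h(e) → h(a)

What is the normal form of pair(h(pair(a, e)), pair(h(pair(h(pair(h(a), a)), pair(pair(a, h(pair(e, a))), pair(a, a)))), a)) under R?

pair(a, pair(e, a))

1. pair(h(pair(a, e)), pair(h(pair(h(pair(h(a), a)), pair(pair(a, h(pair(e, a))), pair(a, a)))), a))  →  pair(a, pair(h(pair(h(pair(h(a), a)), pair(pair(a, h(pair(e, a))), pair(a, a)))), a))   [R1 at 1]
2. pair(a, pair(h(pair(h(pair(h(a), a)), pair(pair(a, h(pair(e, a))), pair(a, a)))), a))  →  pair(a, pair(h(pair(h(a), a)), a))   [R1 at 2.1]
3. pair(a, pair(h(pair(h(a), a)), a))  →  pair(a, pair(h(a), a))   [R1 at 2.1]
4. pair(a, pair(h(a), a))  →  pair(a, pair(e, a))   [R2 at 2.1]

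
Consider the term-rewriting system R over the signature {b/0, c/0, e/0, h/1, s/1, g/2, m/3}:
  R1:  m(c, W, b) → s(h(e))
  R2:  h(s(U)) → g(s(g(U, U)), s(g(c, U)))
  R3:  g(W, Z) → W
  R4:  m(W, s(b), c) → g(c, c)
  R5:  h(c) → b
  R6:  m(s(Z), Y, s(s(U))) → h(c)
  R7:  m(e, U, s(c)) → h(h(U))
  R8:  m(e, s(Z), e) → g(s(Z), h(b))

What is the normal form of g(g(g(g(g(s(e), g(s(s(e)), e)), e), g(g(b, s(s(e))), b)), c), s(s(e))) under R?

1. g(g(g(g(g(s(e), g(s(s(e)), e)), e), g(g(b, s(s(e))), b)), c), s(s(e)))  →  g(g(g(g(s(e), g(s(s(e)), e)), e), g(g(b, s(s(e))), b)), c)   [R3 at ε]
2. g(g(g(g(s(e), g(s(s(e)), e)), e), g(g(b, s(s(e))), b)), c)  →  g(g(g(s(e), g(s(s(e)), e)), e), g(g(b, s(s(e))), b))   [R3 at ε]
3. g(g(g(s(e), g(s(s(e)), e)), e), g(g(b, s(s(e))), b))  →  g(g(s(e), g(s(s(e)), e)), e)   [R3 at ε]
4. g(g(s(e), g(s(s(e)), e)), e)  →  g(s(e), g(s(s(e)), e))   [R3 at ε]
5. g(s(e), g(s(s(e)), e))  →  s(e)   [R3 at ε]

s(e)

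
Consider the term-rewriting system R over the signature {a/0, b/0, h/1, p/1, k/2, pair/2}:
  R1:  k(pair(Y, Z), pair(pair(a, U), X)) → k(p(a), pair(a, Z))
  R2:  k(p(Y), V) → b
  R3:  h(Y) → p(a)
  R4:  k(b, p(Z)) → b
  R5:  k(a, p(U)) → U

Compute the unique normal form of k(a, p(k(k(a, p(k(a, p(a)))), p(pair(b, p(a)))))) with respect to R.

pair(b, p(a))

1. k(a, p(k(k(a, p(k(a, p(a)))), p(pair(b, p(a))))))  →  k(k(a, p(k(a, p(a)))), p(pair(b, p(a))))   [R5 at ε]
2. k(k(a, p(k(a, p(a)))), p(pair(b, p(a))))  →  k(k(a, p(a)), p(pair(b, p(a))))   [R5 at 1]
3. k(k(a, p(a)), p(pair(b, p(a))))  →  k(a, p(pair(b, p(a))))   [R5 at 1]
4. k(a, p(pair(b, p(a))))  →  pair(b, p(a))   [R5 at ε]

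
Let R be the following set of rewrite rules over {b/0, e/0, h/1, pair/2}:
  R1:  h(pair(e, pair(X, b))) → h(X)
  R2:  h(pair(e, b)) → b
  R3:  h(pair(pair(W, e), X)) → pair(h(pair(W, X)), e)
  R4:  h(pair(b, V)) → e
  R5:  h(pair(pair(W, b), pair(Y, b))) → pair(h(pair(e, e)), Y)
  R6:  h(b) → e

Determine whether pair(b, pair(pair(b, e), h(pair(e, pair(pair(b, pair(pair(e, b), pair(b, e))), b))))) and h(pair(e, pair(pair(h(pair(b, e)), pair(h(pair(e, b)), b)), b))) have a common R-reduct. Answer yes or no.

no — NF(t₁) = pair(b, pair(pair(b, e), e)), NF(t₂) = e

Reduce t₁ = pair(b, pair(pair(b, e), h(pair(e, pair(pair(b, pair(pair(e, b), pair(b, e))), b))))):
1. pair(b, pair(pair(b, e), h(pair(e, pair(pair(b, pair(pair(e, b), pair(b, e))), b)))))  →  pair(b, pair(pair(b, e), h(pair(b, pair(pair(e, b), pair(b, e))))))   [R1 at 2.2]
2. pair(b, pair(pair(b, e), h(pair(b, pair(pair(e, b), pair(b, e))))))  →  pair(b, pair(pair(b, e), e))   [R4 at 2.2]

Reduce t₂ = h(pair(e, pair(pair(h(pair(b, e)), pair(h(pair(e, b)), b)), b))):
1. h(pair(e, pair(pair(h(pair(b, e)), pair(h(pair(e, b)), b)), b)))  →  h(pair(h(pair(b, e)), pair(h(pair(e, b)), b)))   [R1 at ε]
2. h(pair(h(pair(b, e)), pair(h(pair(e, b)), b)))  →  h(pair(e, pair(h(pair(e, b)), b)))   [R4 at 1.1]
3. h(pair(e, pair(h(pair(e, b)), b)))  →  h(h(pair(e, b)))   [R1 at ε]
4. h(h(pair(e, b)))  →  h(b)   [R2 at 1]
5. h(b)  →  e   [R6 at ε]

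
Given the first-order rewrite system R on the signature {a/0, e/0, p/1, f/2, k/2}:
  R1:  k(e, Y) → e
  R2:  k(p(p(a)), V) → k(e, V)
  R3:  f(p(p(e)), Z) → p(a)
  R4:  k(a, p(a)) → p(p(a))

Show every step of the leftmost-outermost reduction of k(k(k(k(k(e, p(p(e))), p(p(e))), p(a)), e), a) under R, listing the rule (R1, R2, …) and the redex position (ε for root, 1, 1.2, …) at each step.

1. k(k(k(k(k(e, p(p(e))), p(p(e))), p(a)), e), a)  →  k(k(k(k(e, p(p(e))), p(a)), e), a)   [R1 at 1.1.1.1]
2. k(k(k(k(e, p(p(e))), p(a)), e), a)  →  k(k(k(e, p(a)), e), a)   [R1 at 1.1.1]
3. k(k(k(e, p(a)), e), a)  →  k(k(e, e), a)   [R1 at 1.1]
4. k(k(e, e), a)  →  k(e, a)   [R1 at 1]
5. k(e, a)  →  e   [R1 at ε]

e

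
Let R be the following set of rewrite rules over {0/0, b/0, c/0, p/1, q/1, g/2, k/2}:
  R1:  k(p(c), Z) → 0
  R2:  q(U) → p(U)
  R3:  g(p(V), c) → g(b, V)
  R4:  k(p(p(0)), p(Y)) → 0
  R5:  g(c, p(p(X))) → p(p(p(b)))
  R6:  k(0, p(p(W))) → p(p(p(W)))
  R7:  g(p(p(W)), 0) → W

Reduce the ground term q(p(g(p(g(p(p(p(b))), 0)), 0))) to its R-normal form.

1. q(p(g(p(g(p(p(p(b))), 0)), 0)))  →  p(p(g(p(g(p(p(p(b))), 0)), 0)))   [R2 at ε]
2. p(p(g(p(g(p(p(p(b))), 0)), 0)))  →  p(p(g(p(p(b)), 0)))   [R7 at 1.1.1.1]
3. p(p(g(p(p(b)), 0)))  →  p(p(b))   [R7 at 1.1]

p(p(b))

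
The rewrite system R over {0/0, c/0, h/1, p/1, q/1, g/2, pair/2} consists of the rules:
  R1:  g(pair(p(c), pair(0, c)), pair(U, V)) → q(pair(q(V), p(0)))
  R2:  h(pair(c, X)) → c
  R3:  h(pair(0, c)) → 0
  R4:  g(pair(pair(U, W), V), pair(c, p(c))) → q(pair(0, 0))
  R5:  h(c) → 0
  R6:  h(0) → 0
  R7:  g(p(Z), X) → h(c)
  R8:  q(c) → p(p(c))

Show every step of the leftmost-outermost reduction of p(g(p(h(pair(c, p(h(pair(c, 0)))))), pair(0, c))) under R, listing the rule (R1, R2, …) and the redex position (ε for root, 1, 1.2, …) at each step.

p(0)

1. p(g(p(h(pair(c, p(h(pair(c, 0)))))), pair(0, c)))  →  p(h(c))   [R7 at 1]
2. p(h(c))  →  p(0)   [R5 at 1]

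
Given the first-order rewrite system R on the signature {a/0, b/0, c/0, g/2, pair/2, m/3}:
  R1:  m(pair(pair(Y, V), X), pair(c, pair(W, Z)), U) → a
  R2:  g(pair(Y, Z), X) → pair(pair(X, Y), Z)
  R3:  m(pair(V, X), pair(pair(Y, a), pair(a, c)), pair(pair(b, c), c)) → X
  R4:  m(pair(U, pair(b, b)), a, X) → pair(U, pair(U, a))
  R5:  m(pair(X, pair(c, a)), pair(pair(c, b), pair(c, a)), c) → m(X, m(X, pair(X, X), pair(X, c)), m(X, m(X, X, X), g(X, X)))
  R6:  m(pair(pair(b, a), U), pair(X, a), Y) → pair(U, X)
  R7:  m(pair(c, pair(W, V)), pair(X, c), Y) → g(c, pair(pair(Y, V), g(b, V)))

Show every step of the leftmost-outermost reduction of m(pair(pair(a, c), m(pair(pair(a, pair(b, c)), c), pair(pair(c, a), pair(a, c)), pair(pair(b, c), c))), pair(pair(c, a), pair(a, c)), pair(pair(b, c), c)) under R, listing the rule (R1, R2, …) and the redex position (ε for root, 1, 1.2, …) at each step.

c

1. m(pair(pair(a, c), m(pair(pair(a, pair(b, c)), c), pair(pair(c, a), pair(a, c)), pair(pair(b, c), c))), pair(pair(c, a), pair(a, c)), pair(pair(b, c), c))  →  m(pair(pair(a, pair(b, c)), c), pair(pair(c, a), pair(a, c)), pair(pair(b, c), c))   [R3 at ε]
2. m(pair(pair(a, pair(b, c)), c), pair(pair(c, a), pair(a, c)), pair(pair(b, c), c))  →  c   [R3 at ε]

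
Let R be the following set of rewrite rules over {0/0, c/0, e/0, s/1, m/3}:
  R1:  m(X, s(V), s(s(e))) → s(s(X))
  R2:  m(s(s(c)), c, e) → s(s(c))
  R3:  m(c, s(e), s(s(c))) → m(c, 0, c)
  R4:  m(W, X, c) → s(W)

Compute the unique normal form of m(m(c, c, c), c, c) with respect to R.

1. m(m(c, c, c), c, c)  →  s(m(c, c, c))   [R4 at ε]
2. s(m(c, c, c))  →  s(s(c))   [R4 at 1]

s(s(c))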